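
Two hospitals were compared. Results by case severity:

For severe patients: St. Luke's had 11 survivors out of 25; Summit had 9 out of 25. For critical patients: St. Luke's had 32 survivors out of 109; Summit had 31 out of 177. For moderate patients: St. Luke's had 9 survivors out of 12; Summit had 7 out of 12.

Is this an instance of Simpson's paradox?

Severe: St. Luke's 11/25 = 44.0%, Summit 9/25 = 36.0% → St. Luke's
Critical: St. Luke's 32/109 = 29.4%, Summit 31/177 = 17.5% → St. Luke's
Moderate: St. Luke's 9/12 = 75.0%, Summit 7/12 = 58.3% → St. Luke's
Overall: St. Luke's 52/146 = 35.6%, Summit 47/214 = 22.0% → St. Luke's
St. Luke's wins overall and in every case group — no reversal.

No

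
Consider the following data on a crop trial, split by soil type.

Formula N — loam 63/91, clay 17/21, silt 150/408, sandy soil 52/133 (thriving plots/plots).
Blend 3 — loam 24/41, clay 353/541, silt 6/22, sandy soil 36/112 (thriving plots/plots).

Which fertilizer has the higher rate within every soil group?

Loam: Formula N 63/91 = 69.2%, Blend 3 24/41 = 58.5% → Formula N
Clay: Formula N 17/21 = 81.0%, Blend 3 353/541 = 65.2% → Formula N
Silt: Formula N 150/408 = 36.8%, Blend 3 6/22 = 27.3% → Formula N
Sandy soil: Formula N 52/133 = 39.1%, Blend 3 36/112 = 32.1% → Formula N
Formula N has the higher rate in all 4 groups.

Formula N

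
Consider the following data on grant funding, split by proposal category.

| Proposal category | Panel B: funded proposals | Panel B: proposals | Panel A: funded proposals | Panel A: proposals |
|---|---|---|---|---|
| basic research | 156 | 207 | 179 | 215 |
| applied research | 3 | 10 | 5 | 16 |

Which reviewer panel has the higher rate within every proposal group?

Basic research: Panel B 156/207 = 75.4%, Panel A 179/215 = 83.3% → Panel A
Applied research: Panel B 3/10 = 30.0%, Panel A 5/16 = 31.2% → Panel A
Panel A has the higher rate in both groups.

Panel A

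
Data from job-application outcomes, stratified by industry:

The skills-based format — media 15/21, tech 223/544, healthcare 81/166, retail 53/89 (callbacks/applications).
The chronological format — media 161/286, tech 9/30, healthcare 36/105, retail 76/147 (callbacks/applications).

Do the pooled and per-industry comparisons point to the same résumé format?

Media: the skills-based format 15/21 = 71.4%, the chronological format 161/286 = 56.3% → the skills-based format
Tech: the skills-based format 223/544 = 41.0%, the chronological format 9/30 = 30.0% → the skills-based format
Healthcare: the skills-based format 81/166 = 48.8%, the chronological format 36/105 = 34.3% → the skills-based format
Retail: the skills-based format 53/89 = 59.6%, the chronological format 76/147 = 51.7% → the skills-based format
Overall: the skills-based format 372/820 = 45.4%, the chronological format 282/568 = 49.6% → the chronological format
The skills-based format wins each industry group but the chronological format wins overall — the comparison reverses. The skills-based format's applications skew toward tech, which has a lower base rate.

No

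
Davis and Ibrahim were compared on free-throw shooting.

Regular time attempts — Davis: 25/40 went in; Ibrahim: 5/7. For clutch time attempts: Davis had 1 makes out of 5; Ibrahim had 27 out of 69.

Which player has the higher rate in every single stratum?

Ibrahim

Regular time: Davis 25/40 = 62.5%, Ibrahim 5/7 = 71.4% → Ibrahim
Clutch time: Davis 1/5 = 20.0%, Ibrahim 27/69 = 39.1% → Ibrahim
Ibrahim has the higher rate in both groups.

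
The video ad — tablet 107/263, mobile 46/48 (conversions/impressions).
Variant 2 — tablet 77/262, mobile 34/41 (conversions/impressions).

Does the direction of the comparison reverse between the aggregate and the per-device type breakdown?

No

Tablet: the video ad 107/263 = 40.7%, Variant 2 77/262 = 29.4% → the video ad
Mobile: the video ad 46/48 = 95.8%, Variant 2 34/41 = 82.9% → the video ad
Overall: the video ad 153/311 = 49.2%, Variant 2 111/303 = 36.6% → the video ad
The video ad wins overall and in every device group — no reversal.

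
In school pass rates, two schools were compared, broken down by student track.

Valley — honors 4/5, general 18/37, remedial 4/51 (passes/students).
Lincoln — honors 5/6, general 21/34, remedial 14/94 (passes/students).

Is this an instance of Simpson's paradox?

No

Honors: Valley 4/5 = 80.0%, Lincoln 5/6 = 83.3% → Lincoln
General: Valley 18/37 = 48.6%, Lincoln 21/34 = 61.8% → Lincoln
Remedial: Valley 4/51 = 7.8%, Lincoln 14/94 = 14.9% → Lincoln
Overall: Valley 26/93 = 28.0%, Lincoln 40/134 = 29.9% → Lincoln
Lincoln wins overall and in every student group — no reversal.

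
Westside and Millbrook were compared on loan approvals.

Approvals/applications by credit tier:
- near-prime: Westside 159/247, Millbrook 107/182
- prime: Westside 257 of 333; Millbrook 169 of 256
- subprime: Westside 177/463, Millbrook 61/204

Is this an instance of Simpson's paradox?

No

Near-prime: Westside 159/247 = 64.4%, Millbrook 107/182 = 58.8% → Westside
Prime: Westside 257/333 = 77.2%, Millbrook 169/256 = 66.0% → Westside
Subprime: Westside 177/463 = 38.2%, Millbrook 61/204 = 29.9% → Westside
Overall: Westside 593/1043 = 56.9%, Millbrook 337/642 = 52.5% → Westside
Westside wins overall and in every credit group — no reversal.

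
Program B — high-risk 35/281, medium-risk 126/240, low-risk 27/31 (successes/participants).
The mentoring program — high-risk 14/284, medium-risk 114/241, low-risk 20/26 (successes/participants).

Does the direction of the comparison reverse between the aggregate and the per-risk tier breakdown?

No

High-risk: Program B 35/281 = 12.5%, the mentoring program 14/284 = 4.9% → Program B
Medium-risk: Program B 126/240 = 52.5%, the mentoring program 114/241 = 47.3% → Program B
Low-risk: Program B 27/31 = 87.1%, the mentoring program 20/26 = 76.9% → Program B
Overall: Program B 188/552 = 34.1%, the mentoring program 148/551 = 26.9% → Program B
Program B wins overall and in every risk group — no reversal.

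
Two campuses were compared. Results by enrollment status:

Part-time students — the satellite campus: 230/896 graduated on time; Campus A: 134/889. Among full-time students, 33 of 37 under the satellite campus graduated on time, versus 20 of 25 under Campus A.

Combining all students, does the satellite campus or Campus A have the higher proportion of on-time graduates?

the satellite campus

Part-time: the satellite campus 230/896 = 25.7%, Campus A 134/889 = 15.1% → the satellite campus
Full-time: the satellite campus 33/37 = 89.2%, Campus A 20/25 = 80.0% → the satellite campus
Overall: the satellite campus 263/933 = 28.2%, Campus A 154/914 = 16.8% → the satellite campus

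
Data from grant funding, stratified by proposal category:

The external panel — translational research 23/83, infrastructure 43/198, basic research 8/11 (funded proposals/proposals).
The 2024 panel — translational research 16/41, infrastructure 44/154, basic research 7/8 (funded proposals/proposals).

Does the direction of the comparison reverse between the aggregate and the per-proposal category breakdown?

No

Translational research: the external panel 23/83 = 27.7%, the 2024 panel 16/41 = 39.0% → the 2024 panel
Infrastructure: the external panel 43/198 = 21.7%, the 2024 panel 44/154 = 28.6% → the 2024 panel
Basic research: the external panel 8/11 = 72.7%, the 2024 panel 7/8 = 87.5% → the 2024 panel
Overall: the external panel 74/292 = 25.3%, the 2024 panel 67/203 = 33.0% → the 2024 panel
The 2024 panel wins overall and in every proposal group — no reversal.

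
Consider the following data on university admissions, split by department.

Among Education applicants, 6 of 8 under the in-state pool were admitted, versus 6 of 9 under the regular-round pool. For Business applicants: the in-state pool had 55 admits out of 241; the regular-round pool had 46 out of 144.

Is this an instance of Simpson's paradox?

No

Education: the in-state pool 6/8 = 75.0%, the regular-round pool 6/9 = 66.7% → the in-state pool
Business: the in-state pool 55/241 = 22.8%, the regular-round pool 46/144 = 31.9% → the regular-round pool
Overall: the in-state pool 61/249 = 24.5%, the regular-round pool 52/153 = 34.0% → the regular-round pool
Neither sweeps: the in-state pool wins 1 of 2 groups, the regular-round pool wins 1. The regular-round pool wins overall but not every group — no Simpson reversal.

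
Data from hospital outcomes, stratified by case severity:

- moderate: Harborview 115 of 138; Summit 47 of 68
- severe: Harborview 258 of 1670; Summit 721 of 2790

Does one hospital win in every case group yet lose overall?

Moderate: Harborview 115/138 = 83.3%, Summit 47/68 = 69.1% → Harborview
Severe: Harborview 258/1670 = 15.4%, Summit 721/2790 = 25.8% → Summit
Overall: Harborview 373/1808 = 20.6%, Summit 768/2858 = 26.9% → Summit
Neither sweeps: Harborview wins 1 of 2 groups, Summit wins 1. Summit wins overall but not every group — no Simpson reversal.

No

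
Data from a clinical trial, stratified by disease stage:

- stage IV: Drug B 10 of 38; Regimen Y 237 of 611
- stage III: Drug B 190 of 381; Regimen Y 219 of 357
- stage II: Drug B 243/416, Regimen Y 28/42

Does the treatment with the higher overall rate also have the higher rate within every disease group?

No

Stage IV: Drug B 10/38 = 26.3%, Regimen Y 237/611 = 38.8% → Regimen Y
Stage III: Drug B 190/381 = 49.9%, Regimen Y 219/357 = 61.3% → Regimen Y
Stage II: Drug B 243/416 = 58.4%, Regimen Y 28/42 = 66.7% → Regimen Y
Overall: Drug B 443/835 = 53.1%, Regimen Y 484/1010 = 47.9% → Drug B
Regimen Y wins each disease group but Drug B wins overall — the comparison reverses. Regimen Y's patients skew toward stage IV, which has a lower base rate.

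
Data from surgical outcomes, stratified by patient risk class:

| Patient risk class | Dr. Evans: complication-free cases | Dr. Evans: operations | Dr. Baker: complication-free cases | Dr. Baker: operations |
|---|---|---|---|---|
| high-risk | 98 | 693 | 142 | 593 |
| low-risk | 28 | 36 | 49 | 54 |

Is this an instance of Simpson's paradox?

High-risk: Dr. Evans 98/693 = 14.1%, Dr. Baker 142/593 = 23.9% → Dr. Baker
Low-risk: Dr. Evans 28/36 = 77.8%, Dr. Baker 49/54 = 90.7% → Dr. Baker
Overall: Dr. Evans 126/729 = 17.3%, Dr. Baker 191/647 = 29.5% → Dr. Baker
Dr. Baker wins overall and in every patient risk group — no reversal.

No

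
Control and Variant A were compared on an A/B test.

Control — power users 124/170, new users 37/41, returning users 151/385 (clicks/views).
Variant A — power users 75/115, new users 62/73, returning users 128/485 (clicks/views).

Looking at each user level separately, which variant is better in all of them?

Control

Power users: Control 124/170 = 72.9%, Variant A 75/115 = 65.2% → Control
New users: Control 37/41 = 90.2%, Variant A 62/73 = 84.9% → Control
Returning users: Control 151/385 = 39.2%, Variant A 128/485 = 26.4% → Control
Control has the higher rate in all 3 groups.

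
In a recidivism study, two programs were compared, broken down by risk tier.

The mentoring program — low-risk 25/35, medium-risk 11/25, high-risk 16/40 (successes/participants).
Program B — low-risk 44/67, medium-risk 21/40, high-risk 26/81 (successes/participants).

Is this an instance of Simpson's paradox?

No

Low-risk: the mentoring program 25/35 = 71.4%, Program B 44/67 = 65.7% → the mentoring program
Medium-risk: the mentoring program 11/25 = 44.0%, Program B 21/40 = 52.5% → Program B
High-risk: the mentoring program 16/40 = 40.0%, Program B 26/81 = 32.1% → the mentoring program
Overall: the mentoring program 52/100 = 52.0%, Program B 91/188 = 48.4% → the mentoring program
Neither sweeps: the mentoring program wins 2 of 3 groups, Program B wins 1. The mentoring program wins overall but not every group — no Simpson reversal.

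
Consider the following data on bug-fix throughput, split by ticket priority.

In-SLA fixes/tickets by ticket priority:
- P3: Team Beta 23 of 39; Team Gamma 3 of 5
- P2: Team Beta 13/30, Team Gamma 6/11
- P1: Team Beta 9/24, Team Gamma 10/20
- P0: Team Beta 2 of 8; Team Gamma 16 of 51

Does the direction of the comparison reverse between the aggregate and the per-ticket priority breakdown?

Yes

P3: Team Beta 23/39 = 59.0%, Team Gamma 3/5 = 60.0% → Team Gamma
P2: Team Beta 13/30 = 43.3%, Team Gamma 6/11 = 54.5% → Team Gamma
P1: Team Beta 9/24 = 37.5%, Team Gamma 10/20 = 50.0% → Team Gamma
P0: Team Beta 2/8 = 25.0%, Team Gamma 16/51 = 31.4% → Team Gamma
Overall: Team Beta 47/101 = 46.5%, Team Gamma 35/87 = 40.2% → Team Beta
Team Gamma wins each ticket group but Team Beta wins overall — the comparison reverses. Team Gamma's tickets skew toward P0, which has a lower base rate.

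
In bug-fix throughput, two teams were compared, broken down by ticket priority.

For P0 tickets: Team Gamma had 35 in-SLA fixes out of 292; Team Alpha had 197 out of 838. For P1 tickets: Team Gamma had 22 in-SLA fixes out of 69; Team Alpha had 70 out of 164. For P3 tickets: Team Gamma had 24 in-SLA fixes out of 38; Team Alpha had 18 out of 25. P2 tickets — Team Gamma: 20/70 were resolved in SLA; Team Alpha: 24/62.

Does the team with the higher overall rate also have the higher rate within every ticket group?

P0: Team Gamma 35/292 = 12.0%, Team Alpha 197/838 = 23.5% → Team Alpha
P1: Team Gamma 22/69 = 31.9%, Team Alpha 70/164 = 42.7% → Team Alpha
P3: Team Gamma 24/38 = 63.2%, Team Alpha 18/25 = 72.0% → Team Alpha
P2: Team Gamma 20/70 = 28.6%, Team Alpha 24/62 = 38.7% → Team Alpha
Overall: Team Gamma 101/469 = 21.5%, Team Alpha 309/1089 = 28.4% → Team Alpha
Team Alpha wins overall and in every ticket group — no reversal.

Yes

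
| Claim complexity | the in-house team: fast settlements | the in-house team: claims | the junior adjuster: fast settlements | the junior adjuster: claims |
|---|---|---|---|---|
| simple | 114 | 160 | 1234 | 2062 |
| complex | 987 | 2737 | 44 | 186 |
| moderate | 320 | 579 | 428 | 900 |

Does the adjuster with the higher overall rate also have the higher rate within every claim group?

Simple: the in-house team 114/160 = 71.2%, the junior adjuster 1234/2062 = 59.8% → the in-house team
Complex: the in-house team 987/2737 = 36.1%, the junior adjuster 44/186 = 23.7% → the in-house team
Moderate: the in-house team 320/579 = 55.3%, the junior adjuster 428/900 = 47.6% → the in-house team
Overall: the in-house team 1421/3476 = 40.9%, the junior adjuster 1706/3148 = 54.2% → the junior adjuster
The in-house team wins each claim group but the junior adjuster wins overall — the comparison reverses. The in-house team's claims skew toward complex, which has a lower base rate.

No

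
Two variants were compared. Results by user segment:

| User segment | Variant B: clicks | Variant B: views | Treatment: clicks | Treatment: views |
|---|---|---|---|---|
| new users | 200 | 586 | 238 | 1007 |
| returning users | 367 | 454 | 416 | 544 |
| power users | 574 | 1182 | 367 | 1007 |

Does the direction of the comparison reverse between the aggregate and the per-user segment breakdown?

New users: Variant B 200/586 = 34.1%, Treatment 238/1007 = 23.6% → Variant B
Returning users: Variant B 367/454 = 80.8%, Treatment 416/544 = 76.5% → Variant B
Power users: Variant B 574/1182 = 48.6%, Treatment 367/1007 = 36.4% → Variant B
Overall: Variant B 1141/2222 = 51.4%, Treatment 1021/2558 = 39.9% → Variant B
Variant B wins overall and in every user group — no reversal.

No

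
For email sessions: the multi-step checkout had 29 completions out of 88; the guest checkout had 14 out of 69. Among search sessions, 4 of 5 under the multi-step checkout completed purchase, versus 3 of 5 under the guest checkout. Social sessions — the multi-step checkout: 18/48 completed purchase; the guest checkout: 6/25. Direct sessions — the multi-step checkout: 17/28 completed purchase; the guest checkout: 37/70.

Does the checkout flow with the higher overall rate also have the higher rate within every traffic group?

Yes

Email: the multi-step checkout 29/88 = 33.0%, the guest checkout 14/69 = 20.3% → the multi-step checkout
Search: the multi-step checkout 4/5 = 80.0%, the guest checkout 3/5 = 60.0% → the multi-step checkout
Social: the multi-step checkout 18/48 = 37.5%, the guest checkout 6/25 = 24.0% → the multi-step checkout
Direct: the multi-step checkout 17/28 = 60.7%, the guest checkout 37/70 = 52.9% → the multi-step checkout
Overall: the multi-step checkout 68/169 = 40.2%, the guest checkout 60/169 = 35.5% → the multi-step checkout
The multi-step checkout wins overall and in every traffic group — no reversal.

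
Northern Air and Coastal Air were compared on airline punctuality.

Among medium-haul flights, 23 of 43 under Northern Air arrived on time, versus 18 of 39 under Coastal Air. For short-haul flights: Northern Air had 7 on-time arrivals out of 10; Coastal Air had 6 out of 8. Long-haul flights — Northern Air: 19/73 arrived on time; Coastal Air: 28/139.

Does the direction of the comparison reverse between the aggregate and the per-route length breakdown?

No

Medium-haul: Northern Air 23/43 = 53.5%, Coastal Air 18/39 = 46.2% → Northern Air
Short-haul: Northern Air 7/10 = 70.0%, Coastal Air 6/8 = 75.0% → Coastal Air
Long-haul: Northern Air 19/73 = 26.0%, Coastal Air 28/139 = 20.1% → Northern Air
Overall: Northern Air 49/126 = 38.9%, Coastal Air 52/186 = 28.0% → Northern Air
Neither sweeps: Northern Air wins 2 of 3 groups, Coastal Air wins 1. Northern Air wins overall but not every group — no Simpson reversal.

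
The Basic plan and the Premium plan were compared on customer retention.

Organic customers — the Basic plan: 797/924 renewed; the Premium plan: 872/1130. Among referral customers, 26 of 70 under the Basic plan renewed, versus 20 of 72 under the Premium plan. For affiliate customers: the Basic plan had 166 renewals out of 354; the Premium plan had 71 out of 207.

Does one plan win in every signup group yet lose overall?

No

Organic: the Basic plan 797/924 = 86.3%, the Premium plan 872/1130 = 77.2% → the Basic plan
Referral: the Basic plan 26/70 = 37.1%, the Premium plan 20/72 = 27.8% → the Basic plan
Affiliate: the Basic plan 166/354 = 46.9%, the Premium plan 71/207 = 34.3% → the Basic plan
Overall: the Basic plan 989/1348 = 73.4%, the Premium plan 963/1409 = 68.3% → the Basic plan
The Basic plan wins overall and in every signup group — no reversal.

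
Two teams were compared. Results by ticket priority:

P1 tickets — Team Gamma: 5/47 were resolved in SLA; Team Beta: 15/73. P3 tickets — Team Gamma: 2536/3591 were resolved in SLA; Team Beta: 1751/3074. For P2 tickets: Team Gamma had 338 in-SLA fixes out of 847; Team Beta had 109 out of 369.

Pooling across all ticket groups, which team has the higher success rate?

P1: Team Gamma 5/47 = 10.6%, Team Beta 15/73 = 20.5% → Team Beta
P3: Team Gamma 2536/3591 = 70.6%, Team Beta 1751/3074 = 57.0% → Team Gamma
P2: Team Gamma 338/847 = 39.9%, Team Beta 109/369 = 29.5% → Team Gamma
Overall: Team Gamma 2879/4485 = 64.2%, Team Beta 1875/3516 = 53.3% → Team Gamma
(Neither sweeps every ticket group, but Team Gamma has the higher pooled rate.)

Team Gamma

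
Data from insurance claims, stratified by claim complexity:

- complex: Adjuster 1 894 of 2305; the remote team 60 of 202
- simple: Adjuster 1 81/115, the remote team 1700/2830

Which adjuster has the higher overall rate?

Complex: Adjuster 1 894/2305 = 38.8%, the remote team 60/202 = 29.7% → Adjuster 1
Simple: Adjuster 1 81/115 = 70.4%, the remote team 1700/2830 = 60.1% → Adjuster 1
Overall: Adjuster 1 975/2420 = 40.3%, the remote team 1760/3032 = 58.0% → the remote team
(Adjuster 1 wins every claim group but the remote team wins overall — Adjuster 1's claims skew toward the low-rate complex group.)

the remote team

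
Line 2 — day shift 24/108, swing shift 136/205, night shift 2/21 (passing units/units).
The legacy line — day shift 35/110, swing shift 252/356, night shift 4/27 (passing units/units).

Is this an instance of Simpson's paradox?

No

Day shift: Line 2 24/108 = 22.2%, the legacy line 35/110 = 31.8% → the legacy line
Swing shift: Line 2 136/205 = 66.3%, the legacy line 252/356 = 70.8% → the legacy line
Night shift: Line 2 2/21 = 9.5%, the legacy line 4/27 = 14.8% → the legacy line
Overall: Line 2 162/334 = 48.5%, the legacy line 291/493 = 59.0% → the legacy line
The legacy line wins overall and in every shift group — no reversal.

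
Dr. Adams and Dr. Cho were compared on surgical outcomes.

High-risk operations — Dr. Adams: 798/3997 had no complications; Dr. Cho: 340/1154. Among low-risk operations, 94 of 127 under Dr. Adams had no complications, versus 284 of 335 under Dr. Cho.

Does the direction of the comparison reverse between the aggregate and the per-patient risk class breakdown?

High-risk: Dr. Adams 798/3997 = 20.0%, Dr. Cho 340/1154 = 29.5% → Dr. Cho
Low-risk: Dr. Adams 94/127 = 74.0%, Dr. Cho 284/335 = 84.8% → Dr. Cho
Overall: Dr. Adams 892/4124 = 21.6%, Dr. Cho 624/1489 = 41.9% → Dr. Cho
Dr. Cho wins overall and in every patient risk group — no reversal.

No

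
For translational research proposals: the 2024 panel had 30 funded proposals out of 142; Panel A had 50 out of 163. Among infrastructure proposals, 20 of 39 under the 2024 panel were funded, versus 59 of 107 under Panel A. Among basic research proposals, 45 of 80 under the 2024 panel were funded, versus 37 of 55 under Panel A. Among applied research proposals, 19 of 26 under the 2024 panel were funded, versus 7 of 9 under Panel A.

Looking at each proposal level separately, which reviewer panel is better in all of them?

Panel A

Translational research: the 2024 panel 30/142 = 21.1%, Panel A 50/163 = 30.7% → Panel A
Infrastructure: the 2024 panel 20/39 = 51.3%, Panel A 59/107 = 55.1% → Panel A
Basic research: the 2024 panel 45/80 = 56.2%, Panel A 37/55 = 67.3% → Panel A
Applied research: the 2024 panel 19/26 = 73.1%, Panel A 7/9 = 77.8% → Panel A
Panel A has the higher rate in all 4 groups.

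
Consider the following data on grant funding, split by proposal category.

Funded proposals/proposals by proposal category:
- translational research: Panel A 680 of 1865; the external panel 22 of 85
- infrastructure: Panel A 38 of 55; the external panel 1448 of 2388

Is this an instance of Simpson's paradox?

Yes

Translational research: Panel A 680/1865 = 36.5%, the external panel 22/85 = 25.9% → Panel A
Infrastructure: Panel A 38/55 = 69.1%, the external panel 1448/2388 = 60.6% → Panel A
Overall: Panel A 718/1920 = 37.4%, the external panel 1470/2473 = 59.4% → the external panel
Panel A wins each proposal group but the external panel wins overall — the comparison reverses. Panel A's proposals skew toward translational research, which has a lower base rate.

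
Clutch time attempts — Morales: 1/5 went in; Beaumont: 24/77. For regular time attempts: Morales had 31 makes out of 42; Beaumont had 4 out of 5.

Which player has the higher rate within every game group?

Beaumont

Clutch time: Morales 1/5 = 20.0%, Beaumont 24/77 = 31.2% → Beaumont
Regular time: Morales 31/42 = 73.8%, Beaumont 4/5 = 80.0% → Beaumont
Beaumont has the higher rate in both groups.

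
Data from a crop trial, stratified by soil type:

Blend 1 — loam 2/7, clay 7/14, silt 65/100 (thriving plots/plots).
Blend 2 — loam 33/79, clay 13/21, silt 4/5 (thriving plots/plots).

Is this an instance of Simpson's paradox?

Yes

Loam: Blend 1 2/7 = 28.6%, Blend 2 33/79 = 41.8% → Blend 2
Clay: Blend 1 7/14 = 50.0%, Blend 2 13/21 = 61.9% → Blend 2
Silt: Blend 1 65/100 = 65.0%, Blend 2 4/5 = 80.0% → Blend 2
Overall: Blend 1 74/121 = 61.2%, Blend 2 50/105 = 47.6% → Blend 1
Blend 2 wins each soil group but Blend 1 wins overall — the comparison reverses. Blend 2's plots skew toward loam, which has a lower base rate.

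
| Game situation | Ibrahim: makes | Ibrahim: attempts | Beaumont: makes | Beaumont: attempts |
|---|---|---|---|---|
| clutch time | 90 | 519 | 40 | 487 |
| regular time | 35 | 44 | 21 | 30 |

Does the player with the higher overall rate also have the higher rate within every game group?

Clutch time: Ibrahim 90/519 = 17.3%, Beaumont 40/487 = 8.2% → Ibrahim
Regular time: Ibrahim 35/44 = 79.5%, Beaumont 21/30 = 70.0% → Ibrahim
Overall: Ibrahim 125/563 = 22.2%, Beaumont 61/517 = 11.8% → Ibrahim
Ibrahim wins overall and in every game group — no reversal.

Yes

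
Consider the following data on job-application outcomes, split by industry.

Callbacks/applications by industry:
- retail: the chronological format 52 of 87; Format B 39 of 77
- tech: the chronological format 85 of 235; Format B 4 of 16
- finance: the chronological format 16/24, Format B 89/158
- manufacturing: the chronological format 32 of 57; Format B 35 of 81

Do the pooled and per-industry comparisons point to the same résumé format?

Retail: the chronological format 52/87 = 59.8%, Format B 39/77 = 50.6% → the chronological format
Tech: the chronological format 85/235 = 36.2%, Format B 4/16 = 25.0% → the chronological format
Finance: the chronological format 16/24 = 66.7%, Format B 89/158 = 56.3% → the chronological format
Manufacturing: the chronological format 32/57 = 56.1%, Format B 35/81 = 43.2% → the chronological format
Overall: the chronological format 185/403 = 45.9%, Format B 167/332 = 50.3% → Format B
The chronological format wins each industry group but Format B wins overall — the comparison reverses. The chronological format's applications skew toward tech, which has a lower base rate.

No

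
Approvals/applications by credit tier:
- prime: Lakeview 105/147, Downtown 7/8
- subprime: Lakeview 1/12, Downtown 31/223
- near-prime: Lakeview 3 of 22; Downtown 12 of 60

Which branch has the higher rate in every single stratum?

Prime: Lakeview 105/147 = 71.4%, Downtown 7/8 = 87.5% → Downtown
Subprime: Lakeview 1/12 = 8.3%, Downtown 31/223 = 13.9% → Downtown
Near-prime: Lakeview 3/22 = 13.6%, Downtown 12/60 = 20.0% → Downtown
Downtown has the higher rate in all 3 groups.

Downtown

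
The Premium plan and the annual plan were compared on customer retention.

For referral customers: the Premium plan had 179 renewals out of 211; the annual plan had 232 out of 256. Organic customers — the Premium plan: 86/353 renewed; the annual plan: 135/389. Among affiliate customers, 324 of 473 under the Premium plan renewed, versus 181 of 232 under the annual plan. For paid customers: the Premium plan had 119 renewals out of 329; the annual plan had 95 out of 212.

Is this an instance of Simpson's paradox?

No

Referral: the Premium plan 179/211 = 84.8%, the annual plan 232/256 = 90.6% → the annual plan
Organic: the Premium plan 86/353 = 24.4%, the annual plan 135/389 = 34.7% → the annual plan
Affiliate: the Premium plan 324/473 = 68.5%, the annual plan 181/232 = 78.0% → the annual plan
Paid: the Premium plan 119/329 = 36.2%, the annual plan 95/212 = 44.8% → the annual plan
Overall: the Premium plan 708/1366 = 51.8%, the annual plan 643/1089 = 59.0% → the annual plan
The annual plan wins overall and in every signup group — no reversal.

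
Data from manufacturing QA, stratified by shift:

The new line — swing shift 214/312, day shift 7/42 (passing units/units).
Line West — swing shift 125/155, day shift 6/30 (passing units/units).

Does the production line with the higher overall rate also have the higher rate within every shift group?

Yes

Swing shift: the new line 214/312 = 68.6%, Line West 125/155 = 80.6% → Line West
Day shift: the new line 7/42 = 16.7%, Line West 6/30 = 20.0% → Line West
Overall: the new line 221/354 = 62.4%, Line West 131/185 = 70.8% → Line West
Line West wins overall and in every shift group — no reversal.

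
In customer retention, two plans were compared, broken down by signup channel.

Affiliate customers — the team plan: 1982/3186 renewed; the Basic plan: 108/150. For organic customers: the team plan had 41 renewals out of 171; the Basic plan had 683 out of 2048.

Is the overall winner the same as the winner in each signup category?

Affiliate: the team plan 1982/3186 = 62.2%, the Basic plan 108/150 = 72.0% → the Basic plan
Organic: the team plan 41/171 = 24.0%, the Basic plan 683/2048 = 33.3% → the Basic plan
Overall: the team plan 2023/3357 = 60.3%, the Basic plan 791/2198 = 36.0% → the team plan
The Basic plan wins each signup group but the team plan wins overall — the comparison reverses. The Basic plan's customers skew toward organic, which has a lower base rate.

No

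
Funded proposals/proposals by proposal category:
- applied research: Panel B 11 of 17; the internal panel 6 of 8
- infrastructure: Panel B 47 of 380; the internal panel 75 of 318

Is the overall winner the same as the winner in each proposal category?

Applied research: Panel B 11/17 = 64.7%, the internal panel 6/8 = 75.0% → the internal panel
Infrastructure: Panel B 47/380 = 12.4%, the internal panel 75/318 = 23.6% → the internal panel
Overall: Panel B 58/397 = 14.6%, the internal panel 81/326 = 24.8% → the internal panel
The internal panel wins overall and in every proposal group — no reversal.

Yes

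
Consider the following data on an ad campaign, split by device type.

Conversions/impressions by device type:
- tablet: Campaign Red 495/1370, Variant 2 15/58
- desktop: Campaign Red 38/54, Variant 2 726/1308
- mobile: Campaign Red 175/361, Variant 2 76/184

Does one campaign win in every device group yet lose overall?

Yes

Tablet: Campaign Red 495/1370 = 36.1%, Variant 2 15/58 = 25.9% → Campaign Red
Desktop: Campaign Red 38/54 = 70.4%, Variant 2 726/1308 = 55.5% → Campaign Red
Mobile: Campaign Red 175/361 = 48.5%, Variant 2 76/184 = 41.3% → Campaign Red
Overall: Campaign Red 708/1785 = 39.7%, Variant 2 817/1550 = 52.7% → Variant 2
Campaign Red wins each device group but Variant 2 wins overall — the comparison reverses. Campaign Red's impressions skew toward tablet, which has a lower base rate.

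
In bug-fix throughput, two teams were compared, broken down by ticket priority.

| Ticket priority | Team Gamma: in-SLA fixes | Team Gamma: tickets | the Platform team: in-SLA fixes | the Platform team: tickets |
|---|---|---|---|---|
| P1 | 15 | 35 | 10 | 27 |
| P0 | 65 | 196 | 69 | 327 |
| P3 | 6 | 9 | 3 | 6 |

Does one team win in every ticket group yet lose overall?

P1: Team Gamma 15/35 = 42.9%, the Platform team 10/27 = 37.0% → Team Gamma
P0: Team Gamma 65/196 = 33.2%, the Platform team 69/327 = 21.1% → Team Gamma
P3: Team Gamma 6/9 = 66.7%, the Platform team 3/6 = 50.0% → Team Gamma
Overall: Team Gamma 86/240 = 35.8%, the Platform team 82/360 = 22.8% → Team Gamma
Team Gamma wins overall and in every ticket group — no reversal.

No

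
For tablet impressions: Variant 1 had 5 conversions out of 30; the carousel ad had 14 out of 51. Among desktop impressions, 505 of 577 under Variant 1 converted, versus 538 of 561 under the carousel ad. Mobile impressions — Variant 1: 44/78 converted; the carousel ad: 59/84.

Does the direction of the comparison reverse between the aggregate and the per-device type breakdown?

Tablet: Variant 1 5/30 = 16.7%, the carousel ad 14/51 = 27.5% → the carousel ad
Desktop: Variant 1 505/577 = 87.5%, the carousel ad 538/561 = 95.9% → the carousel ad
Mobile: Variant 1 44/78 = 56.4%, the carousel ad 59/84 = 70.2% → the carousel ad
Overall: Variant 1 554/685 = 80.9%, the carousel ad 611/696 = 87.8% → the carousel ad
The carousel ad wins overall and in every device group — no reversal.

No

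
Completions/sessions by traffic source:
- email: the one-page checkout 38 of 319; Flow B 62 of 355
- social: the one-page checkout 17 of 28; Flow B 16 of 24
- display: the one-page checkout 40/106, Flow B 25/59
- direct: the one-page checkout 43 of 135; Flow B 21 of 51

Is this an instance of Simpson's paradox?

Email: the one-page checkout 38/319 = 11.9%, Flow B 62/355 = 17.5% → Flow B
Social: the one-page checkout 17/28 = 60.7%, Flow B 16/24 = 66.7% → Flow B
Display: the one-page checkout 40/106 = 37.7%, Flow B 25/59 = 42.4% → Flow B
Direct: the one-page checkout 43/135 = 31.9%, Flow B 21/51 = 41.2% → Flow B
Overall: the one-page checkout 138/588 = 23.5%, Flow B 124/489 = 25.4% → Flow B
Flow B wins overall and in every traffic group — no reversal.

No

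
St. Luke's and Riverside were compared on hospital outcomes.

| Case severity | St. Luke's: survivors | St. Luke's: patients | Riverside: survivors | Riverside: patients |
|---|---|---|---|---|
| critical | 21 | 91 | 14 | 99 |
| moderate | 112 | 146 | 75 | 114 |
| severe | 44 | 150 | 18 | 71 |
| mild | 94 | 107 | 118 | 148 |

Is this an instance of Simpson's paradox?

Critical: St. Luke's 21/91 = 23.1%, Riverside 14/99 = 14.1% → St. Luke's
Moderate: St. Luke's 112/146 = 76.7%, Riverside 75/114 = 65.8% → St. Luke's
Severe: St. Luke's 44/150 = 29.3%, Riverside 18/71 = 25.4% → St. Luke's
Mild: St. Luke's 94/107 = 87.9%, Riverside 118/148 = 79.7% → St. Luke's
Overall: St. Luke's 271/494 = 54.9%, Riverside 225/432 = 52.1% → St. Luke's
St. Luke's wins overall and in every case group — no reversal.

No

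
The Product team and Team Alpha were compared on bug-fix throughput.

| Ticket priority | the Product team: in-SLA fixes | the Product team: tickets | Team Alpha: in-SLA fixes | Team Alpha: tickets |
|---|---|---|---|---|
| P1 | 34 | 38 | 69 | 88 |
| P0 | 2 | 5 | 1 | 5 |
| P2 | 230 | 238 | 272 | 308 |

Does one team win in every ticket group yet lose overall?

No

P1: the Product team 34/38 = 89.5%, Team Alpha 69/88 = 78.4% → the Product team
P0: the Product team 2/5 = 40.0%, Team Alpha 1/5 = 20.0% → the Product team
P2: the Product team 230/238 = 96.6%, Team Alpha 272/308 = 88.3% → the Product team
Overall: the Product team 266/281 = 94.7%, Team Alpha 342/401 = 85.3% → the Product team
The Product team wins overall and in every ticket group — no reversal.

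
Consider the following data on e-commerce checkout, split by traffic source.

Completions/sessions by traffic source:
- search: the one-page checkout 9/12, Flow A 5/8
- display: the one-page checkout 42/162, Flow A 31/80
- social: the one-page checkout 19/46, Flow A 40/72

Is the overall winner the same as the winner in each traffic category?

Search: the one-page checkout 9/12 = 75.0%, Flow A 5/8 = 62.5% → the one-page checkout
Display: the one-page checkout 42/162 = 25.9%, Flow A 31/80 = 38.8% → Flow A
Social: the one-page checkout 19/46 = 41.3%, Flow A 40/72 = 55.6% → Flow A
Overall: the one-page checkout 70/220 = 31.8%, Flow A 76/160 = 47.5% → Flow A
Neither sweeps: the one-page checkout wins 1 of 3 groups, Flow A wins 2. Flow A wins overall but not every group — no Simpson reversal.

No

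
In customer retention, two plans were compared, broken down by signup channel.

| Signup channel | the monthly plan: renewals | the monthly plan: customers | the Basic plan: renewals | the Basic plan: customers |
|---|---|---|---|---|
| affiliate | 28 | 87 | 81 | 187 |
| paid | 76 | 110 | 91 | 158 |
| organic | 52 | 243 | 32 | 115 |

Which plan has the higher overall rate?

Affiliate: the monthly plan 28/87 = 32.2%, the Basic plan 81/187 = 43.3% → the Basic plan
Paid: the monthly plan 76/110 = 69.1%, the Basic plan 91/158 = 57.6% → the monthly plan
Organic: the monthly plan 52/243 = 21.4%, the Basic plan 32/115 = 27.8% → the Basic plan
Overall: the monthly plan 156/440 = 35.5%, the Basic plan 204/460 = 44.3% → the Basic plan
(Neither sweeps every signup group, but the Basic plan has the higher pooled rate.)

the Basic plan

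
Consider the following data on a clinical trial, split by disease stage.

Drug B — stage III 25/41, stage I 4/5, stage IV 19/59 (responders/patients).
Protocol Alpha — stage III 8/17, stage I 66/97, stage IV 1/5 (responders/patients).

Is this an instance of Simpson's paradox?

Yes

Stage III: Drug B 25/41 = 61.0%, Protocol Alpha 8/17 = 47.1% → Drug B
Stage I: Drug B 4/5 = 80.0%, Protocol Alpha 66/97 = 68.0% → Drug B
Stage IV: Drug B 19/59 = 32.2%, Protocol Alpha 1/5 = 20.0% → Drug B
Overall: Drug B 48/105 = 45.7%, Protocol Alpha 75/119 = 63.0% → Protocol Alpha
Drug B wins each disease group but Protocol Alpha wins overall — the comparison reverses. Drug B's patients skew toward stage IV, which has a lower base rate.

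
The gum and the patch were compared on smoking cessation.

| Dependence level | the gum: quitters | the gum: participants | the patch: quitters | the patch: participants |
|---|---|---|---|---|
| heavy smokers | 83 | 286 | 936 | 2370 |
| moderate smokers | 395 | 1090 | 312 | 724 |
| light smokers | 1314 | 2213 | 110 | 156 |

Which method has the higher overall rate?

the gum

Heavy smokers: the gum 83/286 = 29.0%, the patch 936/2370 = 39.5% → the patch
Moderate smokers: the gum 395/1090 = 36.2%, the patch 312/724 = 43.1% → the patch
Light smokers: the gum 1314/2213 = 59.4%, the patch 110/156 = 70.5% → the patch
Overall: the gum 1792/3589 = 49.9%, the patch 1358/3250 = 41.8% → the gum
(The patch wins every dependence group but the gum wins overall — the patch's participants skew toward the low-rate heavy smokers group.)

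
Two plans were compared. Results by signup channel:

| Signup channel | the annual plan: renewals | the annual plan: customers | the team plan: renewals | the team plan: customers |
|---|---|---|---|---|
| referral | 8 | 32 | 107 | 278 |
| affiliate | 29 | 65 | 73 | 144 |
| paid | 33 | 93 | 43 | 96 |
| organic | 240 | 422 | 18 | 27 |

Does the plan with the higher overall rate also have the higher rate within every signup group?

No

Referral: the annual plan 8/32 = 25.0%, the team plan 107/278 = 38.5% → the team plan
Affiliate: the annual plan 29/65 = 44.6%, the team plan 73/144 = 50.7% → the team plan
Paid: the annual plan 33/93 = 35.5%, the team plan 43/96 = 44.8% → the team plan
Organic: the annual plan 240/422 = 56.9%, the team plan 18/27 = 66.7% → the team plan
Overall: the annual plan 310/612 = 50.7%, the team plan 241/545 = 44.2% → the annual plan
The team plan wins each signup group but the annual plan wins overall — the comparison reverses. The team plan's customers skew toward referral, which has a lower base rate.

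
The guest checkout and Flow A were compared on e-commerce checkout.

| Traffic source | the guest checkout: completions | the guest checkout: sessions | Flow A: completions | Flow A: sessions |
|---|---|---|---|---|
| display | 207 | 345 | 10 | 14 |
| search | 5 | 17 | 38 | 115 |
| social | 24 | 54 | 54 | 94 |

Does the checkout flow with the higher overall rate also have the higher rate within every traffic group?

Display: the guest checkout 207/345 = 60.0%, Flow A 10/14 = 71.4% → Flow A
Search: the guest checkout 5/17 = 29.4%, Flow A 38/115 = 33.0% → Flow A
Social: the guest checkout 24/54 = 44.4%, Flow A 54/94 = 57.4% → Flow A
Overall: the guest checkout 236/416 = 56.7%, Flow A 102/223 = 45.7% → the guest checkout
Flow A wins each traffic group but the guest checkout wins overall — the comparison reverses. Flow A's sessions skew toward search, which has a lower base rate.

No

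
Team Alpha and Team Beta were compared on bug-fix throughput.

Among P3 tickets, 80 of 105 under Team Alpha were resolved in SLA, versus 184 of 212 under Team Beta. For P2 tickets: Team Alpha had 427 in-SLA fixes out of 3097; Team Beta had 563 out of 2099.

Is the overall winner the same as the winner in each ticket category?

P3: Team Alpha 80/105 = 76.2%, Team Beta 184/212 = 86.8% → Team Beta
P2: Team Alpha 427/3097 = 13.8%, Team Beta 563/2099 = 26.8% → Team Beta
Overall: Team Alpha 507/3202 = 15.8%, Team Beta 747/2311 = 32.3% → Team Beta
Team Beta wins overall and in every ticket group — no reversal.

Yes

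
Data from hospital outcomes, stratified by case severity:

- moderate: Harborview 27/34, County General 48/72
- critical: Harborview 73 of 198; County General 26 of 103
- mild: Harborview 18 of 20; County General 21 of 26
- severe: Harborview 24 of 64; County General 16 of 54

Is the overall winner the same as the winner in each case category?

Moderate: Harborview 27/34 = 79.4%, County General 48/72 = 66.7% → Harborview
Critical: Harborview 73/198 = 36.9%, County General 26/103 = 25.2% → Harborview
Mild: Harborview 18/20 = 90.0%, County General 21/26 = 80.8% → Harborview
Severe: Harborview 24/64 = 37.5%, County General 16/54 = 29.6% → Harborview
Overall: Harborview 142/316 = 44.9%, County General 111/255 = 43.5% → Harborview
Harborview wins overall and in every case group — no reversal.

Yes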